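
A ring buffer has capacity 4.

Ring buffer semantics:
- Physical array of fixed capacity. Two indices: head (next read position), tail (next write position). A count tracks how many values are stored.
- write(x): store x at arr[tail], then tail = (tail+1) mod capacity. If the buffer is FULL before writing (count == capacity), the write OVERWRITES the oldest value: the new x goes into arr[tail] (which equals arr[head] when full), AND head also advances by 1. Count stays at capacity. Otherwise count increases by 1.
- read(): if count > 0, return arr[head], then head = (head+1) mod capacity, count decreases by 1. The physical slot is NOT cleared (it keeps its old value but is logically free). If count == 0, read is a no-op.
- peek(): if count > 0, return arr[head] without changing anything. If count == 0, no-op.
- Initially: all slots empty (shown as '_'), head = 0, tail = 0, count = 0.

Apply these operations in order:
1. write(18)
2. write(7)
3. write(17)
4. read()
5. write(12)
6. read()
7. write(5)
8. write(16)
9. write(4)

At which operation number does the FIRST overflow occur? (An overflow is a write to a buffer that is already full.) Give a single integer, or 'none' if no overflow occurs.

Answer: 9

Derivation:
After op 1 (write(18)): arr=[18 _ _ _] head=0 tail=1 count=1
After op 2 (write(7)): arr=[18 7 _ _] head=0 tail=2 count=2
After op 3 (write(17)): arr=[18 7 17 _] head=0 tail=3 count=3
After op 4 (read()): arr=[18 7 17 _] head=1 tail=3 count=2
After op 5 (write(12)): arr=[18 7 17 12] head=1 tail=0 count=3
After op 6 (read()): arr=[18 7 17 12] head=2 tail=0 count=2
After op 7 (write(5)): arr=[5 7 17 12] head=2 tail=1 count=3
After op 8 (write(16)): arr=[5 16 17 12] head=2 tail=2 count=4
After op 9 (write(4)): arr=[5 16 4 12] head=3 tail=3 count=4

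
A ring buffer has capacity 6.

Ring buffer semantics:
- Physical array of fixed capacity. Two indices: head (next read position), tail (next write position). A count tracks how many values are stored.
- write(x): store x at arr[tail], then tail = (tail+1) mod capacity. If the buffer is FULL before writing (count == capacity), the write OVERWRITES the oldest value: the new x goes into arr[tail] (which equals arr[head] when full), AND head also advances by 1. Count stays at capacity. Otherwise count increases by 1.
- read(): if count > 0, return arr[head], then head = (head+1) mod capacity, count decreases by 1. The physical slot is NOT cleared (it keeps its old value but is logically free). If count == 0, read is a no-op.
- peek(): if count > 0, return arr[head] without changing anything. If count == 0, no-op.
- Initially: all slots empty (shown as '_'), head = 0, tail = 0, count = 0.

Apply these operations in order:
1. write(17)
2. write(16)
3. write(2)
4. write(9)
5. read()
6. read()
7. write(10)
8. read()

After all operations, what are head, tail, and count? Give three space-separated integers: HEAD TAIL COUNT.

After op 1 (write(17)): arr=[17 _ _ _ _ _] head=0 tail=1 count=1
After op 2 (write(16)): arr=[17 16 _ _ _ _] head=0 tail=2 count=2
After op 3 (write(2)): arr=[17 16 2 _ _ _] head=0 tail=3 count=3
After op 4 (write(9)): arr=[17 16 2 9 _ _] head=0 tail=4 count=4
After op 5 (read()): arr=[17 16 2 9 _ _] head=1 tail=4 count=3
After op 6 (read()): arr=[17 16 2 9 _ _] head=2 tail=4 count=2
After op 7 (write(10)): arr=[17 16 2 9 10 _] head=2 tail=5 count=3
After op 8 (read()): arr=[17 16 2 9 10 _] head=3 tail=5 count=2

Answer: 3 5 2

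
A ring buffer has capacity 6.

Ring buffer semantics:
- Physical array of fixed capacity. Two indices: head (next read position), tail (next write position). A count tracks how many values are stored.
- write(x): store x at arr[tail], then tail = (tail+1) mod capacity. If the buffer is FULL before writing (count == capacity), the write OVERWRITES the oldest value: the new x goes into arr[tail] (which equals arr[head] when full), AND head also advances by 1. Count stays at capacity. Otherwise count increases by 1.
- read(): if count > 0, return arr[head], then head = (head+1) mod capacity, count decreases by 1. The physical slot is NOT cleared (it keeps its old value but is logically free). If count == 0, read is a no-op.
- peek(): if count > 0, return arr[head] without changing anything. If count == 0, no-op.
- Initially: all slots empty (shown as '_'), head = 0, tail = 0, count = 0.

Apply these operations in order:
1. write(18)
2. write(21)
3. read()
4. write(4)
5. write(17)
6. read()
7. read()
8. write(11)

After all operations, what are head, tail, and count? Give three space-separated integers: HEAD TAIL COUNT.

Answer: 3 5 2

Derivation:
After op 1 (write(18)): arr=[18 _ _ _ _ _] head=0 tail=1 count=1
After op 2 (write(21)): arr=[18 21 _ _ _ _] head=0 tail=2 count=2
After op 3 (read()): arr=[18 21 _ _ _ _] head=1 tail=2 count=1
After op 4 (write(4)): arr=[18 21 4 _ _ _] head=1 tail=3 count=2
After op 5 (write(17)): arr=[18 21 4 17 _ _] head=1 tail=4 count=3
After op 6 (read()): arr=[18 21 4 17 _ _] head=2 tail=4 count=2
After op 7 (read()): arr=[18 21 4 17 _ _] head=3 tail=4 count=1
After op 8 (write(11)): arr=[18 21 4 17 11 _] head=3 tail=5 count=2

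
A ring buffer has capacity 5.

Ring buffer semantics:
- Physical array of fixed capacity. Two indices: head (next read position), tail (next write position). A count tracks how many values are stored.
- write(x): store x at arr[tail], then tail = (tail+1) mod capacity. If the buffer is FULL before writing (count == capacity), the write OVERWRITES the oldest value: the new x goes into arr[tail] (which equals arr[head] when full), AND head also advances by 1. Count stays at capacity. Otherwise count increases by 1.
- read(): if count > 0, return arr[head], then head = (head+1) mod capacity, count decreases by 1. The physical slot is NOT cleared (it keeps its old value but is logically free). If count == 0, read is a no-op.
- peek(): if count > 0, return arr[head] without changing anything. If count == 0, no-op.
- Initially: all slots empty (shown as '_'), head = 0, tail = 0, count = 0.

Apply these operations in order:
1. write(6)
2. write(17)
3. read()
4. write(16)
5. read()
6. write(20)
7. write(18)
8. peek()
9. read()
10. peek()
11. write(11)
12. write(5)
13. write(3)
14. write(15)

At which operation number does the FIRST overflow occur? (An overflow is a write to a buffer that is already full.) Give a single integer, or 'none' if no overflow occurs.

Answer: 14

Derivation:
After op 1 (write(6)): arr=[6 _ _ _ _] head=0 tail=1 count=1
After op 2 (write(17)): arr=[6 17 _ _ _] head=0 tail=2 count=2
After op 3 (read()): arr=[6 17 _ _ _] head=1 tail=2 count=1
After op 4 (write(16)): arr=[6 17 16 _ _] head=1 tail=3 count=2
After op 5 (read()): arr=[6 17 16 _ _] head=2 tail=3 count=1
After op 6 (write(20)): arr=[6 17 16 20 _] head=2 tail=4 count=2
After op 7 (write(18)): arr=[6 17 16 20 18] head=2 tail=0 count=3
After op 8 (peek()): arr=[6 17 16 20 18] head=2 tail=0 count=3
After op 9 (read()): arr=[6 17 16 20 18] head=3 tail=0 count=2
After op 10 (peek()): arr=[6 17 16 20 18] head=3 tail=0 count=2
After op 11 (write(11)): arr=[11 17 16 20 18] head=3 tail=1 count=3
After op 12 (write(5)): arr=[11 5 16 20 18] head=3 tail=2 count=4
After op 13 (write(3)): arr=[11 5 3 20 18] head=3 tail=3 count=5
After op 14 (write(15)): arr=[11 5 3 15 18] head=4 tail=4 count=5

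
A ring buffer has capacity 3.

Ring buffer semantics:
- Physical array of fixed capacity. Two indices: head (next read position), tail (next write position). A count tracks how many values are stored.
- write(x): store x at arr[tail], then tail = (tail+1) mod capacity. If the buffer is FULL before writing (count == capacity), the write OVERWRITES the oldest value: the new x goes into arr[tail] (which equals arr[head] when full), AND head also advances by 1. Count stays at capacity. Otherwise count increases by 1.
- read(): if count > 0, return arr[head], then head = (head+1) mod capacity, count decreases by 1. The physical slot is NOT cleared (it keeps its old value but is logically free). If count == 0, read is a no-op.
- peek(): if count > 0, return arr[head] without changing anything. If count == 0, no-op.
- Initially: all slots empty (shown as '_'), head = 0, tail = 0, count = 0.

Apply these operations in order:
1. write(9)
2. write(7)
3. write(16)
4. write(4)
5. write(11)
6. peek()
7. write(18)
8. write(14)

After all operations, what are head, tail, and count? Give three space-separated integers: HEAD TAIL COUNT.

Answer: 1 1 3

Derivation:
After op 1 (write(9)): arr=[9 _ _] head=0 tail=1 count=1
After op 2 (write(7)): arr=[9 7 _] head=0 tail=2 count=2
After op 3 (write(16)): arr=[9 7 16] head=0 tail=0 count=3
After op 4 (write(4)): arr=[4 7 16] head=1 tail=1 count=3
After op 5 (write(11)): arr=[4 11 16] head=2 tail=2 count=3
After op 6 (peek()): arr=[4 11 16] head=2 tail=2 count=3
After op 7 (write(18)): arr=[4 11 18] head=0 tail=0 count=3
After op 8 (write(14)): arr=[14 11 18] head=1 tail=1 count=3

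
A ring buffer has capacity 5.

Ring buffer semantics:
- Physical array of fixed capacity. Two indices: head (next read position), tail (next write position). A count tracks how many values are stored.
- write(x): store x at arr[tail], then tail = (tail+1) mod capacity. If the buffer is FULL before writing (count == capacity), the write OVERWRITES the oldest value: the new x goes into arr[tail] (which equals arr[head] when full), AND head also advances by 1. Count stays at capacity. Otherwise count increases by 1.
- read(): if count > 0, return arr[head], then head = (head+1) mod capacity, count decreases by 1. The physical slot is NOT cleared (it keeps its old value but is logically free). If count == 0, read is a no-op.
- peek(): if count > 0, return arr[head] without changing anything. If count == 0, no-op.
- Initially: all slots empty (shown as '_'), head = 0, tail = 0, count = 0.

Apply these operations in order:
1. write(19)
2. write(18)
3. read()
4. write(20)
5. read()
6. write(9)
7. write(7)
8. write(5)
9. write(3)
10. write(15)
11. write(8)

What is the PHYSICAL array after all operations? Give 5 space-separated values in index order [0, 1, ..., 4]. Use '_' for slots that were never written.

After op 1 (write(19)): arr=[19 _ _ _ _] head=0 tail=1 count=1
After op 2 (write(18)): arr=[19 18 _ _ _] head=0 tail=2 count=2
After op 3 (read()): arr=[19 18 _ _ _] head=1 tail=2 count=1
After op 4 (write(20)): arr=[19 18 20 _ _] head=1 tail=3 count=2
After op 5 (read()): arr=[19 18 20 _ _] head=2 tail=3 count=1
After op 6 (write(9)): arr=[19 18 20 9 _] head=2 tail=4 count=2
After op 7 (write(7)): arr=[19 18 20 9 7] head=2 tail=0 count=3
After op 8 (write(5)): arr=[5 18 20 9 7] head=2 tail=1 count=4
After op 9 (write(3)): arr=[5 3 20 9 7] head=2 tail=2 count=5
After op 10 (write(15)): arr=[5 3 15 9 7] head=3 tail=3 count=5
After op 11 (write(8)): arr=[5 3 15 8 7] head=4 tail=4 count=5

Answer: 5 3 15 8 7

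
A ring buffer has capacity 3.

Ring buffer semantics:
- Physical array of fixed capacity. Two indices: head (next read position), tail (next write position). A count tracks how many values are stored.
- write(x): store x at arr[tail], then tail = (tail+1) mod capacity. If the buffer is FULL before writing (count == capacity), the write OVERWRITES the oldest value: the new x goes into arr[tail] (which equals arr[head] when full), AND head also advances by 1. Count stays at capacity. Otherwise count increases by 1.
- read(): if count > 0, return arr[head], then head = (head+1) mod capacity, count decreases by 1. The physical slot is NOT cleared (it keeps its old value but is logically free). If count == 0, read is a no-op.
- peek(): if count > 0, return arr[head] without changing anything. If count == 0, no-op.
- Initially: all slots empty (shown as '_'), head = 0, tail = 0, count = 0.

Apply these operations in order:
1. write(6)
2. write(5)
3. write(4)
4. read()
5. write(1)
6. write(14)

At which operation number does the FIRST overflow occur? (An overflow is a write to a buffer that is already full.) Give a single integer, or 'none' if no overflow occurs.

After op 1 (write(6)): arr=[6 _ _] head=0 tail=1 count=1
After op 2 (write(5)): arr=[6 5 _] head=0 tail=2 count=2
After op 3 (write(4)): arr=[6 5 4] head=0 tail=0 count=3
After op 4 (read()): arr=[6 5 4] head=1 tail=0 count=2
After op 5 (write(1)): arr=[1 5 4] head=1 tail=1 count=3
After op 6 (write(14)): arr=[1 14 4] head=2 tail=2 count=3

Answer: 6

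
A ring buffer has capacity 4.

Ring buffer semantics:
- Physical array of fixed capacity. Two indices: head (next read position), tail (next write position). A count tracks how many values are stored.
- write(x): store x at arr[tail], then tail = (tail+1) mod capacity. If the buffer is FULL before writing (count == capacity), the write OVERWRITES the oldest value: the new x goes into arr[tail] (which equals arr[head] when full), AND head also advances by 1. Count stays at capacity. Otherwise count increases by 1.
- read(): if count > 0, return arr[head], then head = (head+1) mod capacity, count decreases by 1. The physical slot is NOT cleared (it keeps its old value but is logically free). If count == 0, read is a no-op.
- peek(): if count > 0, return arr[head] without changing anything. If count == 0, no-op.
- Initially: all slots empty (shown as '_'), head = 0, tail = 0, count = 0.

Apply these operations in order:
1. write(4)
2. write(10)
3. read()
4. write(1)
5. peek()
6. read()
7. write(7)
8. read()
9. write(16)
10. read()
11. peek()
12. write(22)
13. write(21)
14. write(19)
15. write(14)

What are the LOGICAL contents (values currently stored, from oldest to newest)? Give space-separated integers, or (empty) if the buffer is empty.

After op 1 (write(4)): arr=[4 _ _ _] head=0 tail=1 count=1
After op 2 (write(10)): arr=[4 10 _ _] head=0 tail=2 count=2
After op 3 (read()): arr=[4 10 _ _] head=1 tail=2 count=1
After op 4 (write(1)): arr=[4 10 1 _] head=1 tail=3 count=2
After op 5 (peek()): arr=[4 10 1 _] head=1 tail=3 count=2
After op 6 (read()): arr=[4 10 1 _] head=2 tail=3 count=1
After op 7 (write(7)): arr=[4 10 1 7] head=2 tail=0 count=2
After op 8 (read()): arr=[4 10 1 7] head=3 tail=0 count=1
After op 9 (write(16)): arr=[16 10 1 7] head=3 tail=1 count=2
After op 10 (read()): arr=[16 10 1 7] head=0 tail=1 count=1
After op 11 (peek()): arr=[16 10 1 7] head=0 tail=1 count=1
After op 12 (write(22)): arr=[16 22 1 7] head=0 tail=2 count=2
After op 13 (write(21)): arr=[16 22 21 7] head=0 tail=3 count=3
After op 14 (write(19)): arr=[16 22 21 19] head=0 tail=0 count=4
After op 15 (write(14)): arr=[14 22 21 19] head=1 tail=1 count=4

Answer: 22 21 19 14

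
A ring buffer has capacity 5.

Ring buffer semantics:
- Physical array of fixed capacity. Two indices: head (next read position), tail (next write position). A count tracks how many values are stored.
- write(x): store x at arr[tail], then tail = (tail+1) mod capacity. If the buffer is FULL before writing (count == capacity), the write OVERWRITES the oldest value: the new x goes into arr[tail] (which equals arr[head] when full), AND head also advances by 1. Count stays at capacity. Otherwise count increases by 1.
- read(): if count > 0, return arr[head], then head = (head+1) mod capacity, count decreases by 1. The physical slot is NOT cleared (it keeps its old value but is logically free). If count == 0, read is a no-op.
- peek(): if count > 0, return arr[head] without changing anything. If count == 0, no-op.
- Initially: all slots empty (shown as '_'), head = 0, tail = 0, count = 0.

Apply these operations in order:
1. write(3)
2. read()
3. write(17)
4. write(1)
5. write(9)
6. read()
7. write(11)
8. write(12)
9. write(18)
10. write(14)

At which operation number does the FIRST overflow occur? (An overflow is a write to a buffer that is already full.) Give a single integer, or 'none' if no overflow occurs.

After op 1 (write(3)): arr=[3 _ _ _ _] head=0 tail=1 count=1
After op 2 (read()): arr=[3 _ _ _ _] head=1 tail=1 count=0
After op 3 (write(17)): arr=[3 17 _ _ _] head=1 tail=2 count=1
After op 4 (write(1)): arr=[3 17 1 _ _] head=1 tail=3 count=2
After op 5 (write(9)): arr=[3 17 1 9 _] head=1 tail=4 count=3
After op 6 (read()): arr=[3 17 1 9 _] head=2 tail=4 count=2
After op 7 (write(11)): arr=[3 17 1 9 11] head=2 tail=0 count=3
After op 8 (write(12)): arr=[12 17 1 9 11] head=2 tail=1 count=4
After op 9 (write(18)): arr=[12 18 1 9 11] head=2 tail=2 count=5
After op 10 (write(14)): arr=[12 18 14 9 11] head=3 tail=3 count=5

Answer: 10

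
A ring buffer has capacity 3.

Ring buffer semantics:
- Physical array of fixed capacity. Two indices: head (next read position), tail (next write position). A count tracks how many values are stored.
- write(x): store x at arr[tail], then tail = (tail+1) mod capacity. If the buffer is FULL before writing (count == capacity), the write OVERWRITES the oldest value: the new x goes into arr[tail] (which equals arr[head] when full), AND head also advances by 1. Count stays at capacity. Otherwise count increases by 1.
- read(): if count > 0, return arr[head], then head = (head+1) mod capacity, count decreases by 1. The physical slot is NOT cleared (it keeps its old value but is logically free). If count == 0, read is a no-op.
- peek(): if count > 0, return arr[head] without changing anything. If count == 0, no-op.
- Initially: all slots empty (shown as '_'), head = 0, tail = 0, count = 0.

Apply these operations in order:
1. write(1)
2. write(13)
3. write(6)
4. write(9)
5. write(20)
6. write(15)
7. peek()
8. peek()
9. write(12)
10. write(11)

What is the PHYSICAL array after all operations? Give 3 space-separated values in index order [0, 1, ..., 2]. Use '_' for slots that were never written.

Answer: 12 11 15

Derivation:
After op 1 (write(1)): arr=[1 _ _] head=0 tail=1 count=1
After op 2 (write(13)): arr=[1 13 _] head=0 tail=2 count=2
After op 3 (write(6)): arr=[1 13 6] head=0 tail=0 count=3
After op 4 (write(9)): arr=[9 13 6] head=1 tail=1 count=3
After op 5 (write(20)): arr=[9 20 6] head=2 tail=2 count=3
After op 6 (write(15)): arr=[9 20 15] head=0 tail=0 count=3
After op 7 (peek()): arr=[9 20 15] head=0 tail=0 count=3
After op 8 (peek()): arr=[9 20 15] head=0 tail=0 count=3
After op 9 (write(12)): arr=[12 20 15] head=1 tail=1 count=3
After op 10 (write(11)): arr=[12 11 15] head=2 tail=2 count=3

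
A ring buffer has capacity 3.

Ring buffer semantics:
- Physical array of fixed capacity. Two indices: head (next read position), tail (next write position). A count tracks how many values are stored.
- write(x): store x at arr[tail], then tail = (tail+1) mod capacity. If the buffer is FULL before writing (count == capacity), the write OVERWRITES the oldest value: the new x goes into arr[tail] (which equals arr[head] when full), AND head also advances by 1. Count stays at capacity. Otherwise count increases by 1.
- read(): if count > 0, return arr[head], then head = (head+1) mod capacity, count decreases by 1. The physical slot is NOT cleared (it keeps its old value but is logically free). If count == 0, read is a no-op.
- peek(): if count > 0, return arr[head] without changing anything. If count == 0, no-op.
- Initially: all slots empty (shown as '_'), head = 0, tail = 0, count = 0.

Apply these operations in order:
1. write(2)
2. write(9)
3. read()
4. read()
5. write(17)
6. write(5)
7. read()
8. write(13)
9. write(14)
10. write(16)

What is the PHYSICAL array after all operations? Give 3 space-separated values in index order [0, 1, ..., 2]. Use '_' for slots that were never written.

Answer: 16 13 14

Derivation:
After op 1 (write(2)): arr=[2 _ _] head=0 tail=1 count=1
After op 2 (write(9)): arr=[2 9 _] head=0 tail=2 count=2
After op 3 (read()): arr=[2 9 _] head=1 tail=2 count=1
After op 4 (read()): arr=[2 9 _] head=2 tail=2 count=0
After op 5 (write(17)): arr=[2 9 17] head=2 tail=0 count=1
After op 6 (write(5)): arr=[5 9 17] head=2 tail=1 count=2
After op 7 (read()): arr=[5 9 17] head=0 tail=1 count=1
After op 8 (write(13)): arr=[5 13 17] head=0 tail=2 count=2
After op 9 (write(14)): arr=[5 13 14] head=0 tail=0 count=3
After op 10 (write(16)): arr=[16 13 14] head=1 tail=1 count=3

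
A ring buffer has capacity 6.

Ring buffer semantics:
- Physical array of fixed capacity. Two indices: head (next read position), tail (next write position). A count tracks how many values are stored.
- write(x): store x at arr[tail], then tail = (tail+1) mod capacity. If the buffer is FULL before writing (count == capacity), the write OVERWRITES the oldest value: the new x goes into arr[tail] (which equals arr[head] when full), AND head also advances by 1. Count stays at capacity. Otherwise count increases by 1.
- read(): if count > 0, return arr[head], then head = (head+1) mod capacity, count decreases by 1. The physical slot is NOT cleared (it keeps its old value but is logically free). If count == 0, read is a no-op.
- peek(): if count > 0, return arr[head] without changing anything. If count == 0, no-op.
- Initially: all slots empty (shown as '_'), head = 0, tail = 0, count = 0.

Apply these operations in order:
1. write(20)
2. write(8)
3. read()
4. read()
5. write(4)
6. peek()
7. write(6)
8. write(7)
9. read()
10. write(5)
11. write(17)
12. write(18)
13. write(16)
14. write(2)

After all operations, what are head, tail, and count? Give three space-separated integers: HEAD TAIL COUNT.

After op 1 (write(20)): arr=[20 _ _ _ _ _] head=0 tail=1 count=1
After op 2 (write(8)): arr=[20 8 _ _ _ _] head=0 tail=2 count=2
After op 3 (read()): arr=[20 8 _ _ _ _] head=1 tail=2 count=1
After op 4 (read()): arr=[20 8 _ _ _ _] head=2 tail=2 count=0
After op 5 (write(4)): arr=[20 8 4 _ _ _] head=2 tail=3 count=1
After op 6 (peek()): arr=[20 8 4 _ _ _] head=2 tail=3 count=1
After op 7 (write(6)): arr=[20 8 4 6 _ _] head=2 tail=4 count=2
After op 8 (write(7)): arr=[20 8 4 6 7 _] head=2 tail=5 count=3
After op 9 (read()): arr=[20 8 4 6 7 _] head=3 tail=5 count=2
After op 10 (write(5)): arr=[20 8 4 6 7 5] head=3 tail=0 count=3
After op 11 (write(17)): arr=[17 8 4 6 7 5] head=3 tail=1 count=4
After op 12 (write(18)): arr=[17 18 4 6 7 5] head=3 tail=2 count=5
After op 13 (write(16)): arr=[17 18 16 6 7 5] head=3 tail=3 count=6
After op 14 (write(2)): arr=[17 18 16 2 7 5] head=4 tail=4 count=6

Answer: 4 4 6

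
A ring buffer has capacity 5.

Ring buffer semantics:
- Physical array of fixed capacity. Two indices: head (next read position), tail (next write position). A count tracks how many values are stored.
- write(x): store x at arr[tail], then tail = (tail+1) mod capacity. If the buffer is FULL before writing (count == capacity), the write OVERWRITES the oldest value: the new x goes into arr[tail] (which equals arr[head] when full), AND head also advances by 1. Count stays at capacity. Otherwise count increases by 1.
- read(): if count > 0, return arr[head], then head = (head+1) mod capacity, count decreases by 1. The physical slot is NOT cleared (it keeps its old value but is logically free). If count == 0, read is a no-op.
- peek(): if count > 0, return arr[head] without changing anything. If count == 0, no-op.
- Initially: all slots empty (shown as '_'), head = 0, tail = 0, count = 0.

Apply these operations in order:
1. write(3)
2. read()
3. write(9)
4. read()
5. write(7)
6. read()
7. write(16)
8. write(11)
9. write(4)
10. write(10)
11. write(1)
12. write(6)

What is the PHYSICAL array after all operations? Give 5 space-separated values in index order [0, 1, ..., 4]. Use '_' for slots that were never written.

Answer: 4 10 1 6 11

Derivation:
After op 1 (write(3)): arr=[3 _ _ _ _] head=0 tail=1 count=1
After op 2 (read()): arr=[3 _ _ _ _] head=1 tail=1 count=0
After op 3 (write(9)): arr=[3 9 _ _ _] head=1 tail=2 count=1
After op 4 (read()): arr=[3 9 _ _ _] head=2 tail=2 count=0
After op 5 (write(7)): arr=[3 9 7 _ _] head=2 tail=3 count=1
After op 6 (read()): arr=[3 9 7 _ _] head=3 tail=3 count=0
After op 7 (write(16)): arr=[3 9 7 16 _] head=3 tail=4 count=1
After op 8 (write(11)): arr=[3 9 7 16 11] head=3 tail=0 count=2
After op 9 (write(4)): arr=[4 9 7 16 11] head=3 tail=1 count=3
After op 10 (write(10)): arr=[4 10 7 16 11] head=3 tail=2 count=4
After op 11 (write(1)): arr=[4 10 1 16 11] head=3 tail=3 count=5
After op 12 (write(6)): arr=[4 10 1 6 11] head=4 tail=4 count=5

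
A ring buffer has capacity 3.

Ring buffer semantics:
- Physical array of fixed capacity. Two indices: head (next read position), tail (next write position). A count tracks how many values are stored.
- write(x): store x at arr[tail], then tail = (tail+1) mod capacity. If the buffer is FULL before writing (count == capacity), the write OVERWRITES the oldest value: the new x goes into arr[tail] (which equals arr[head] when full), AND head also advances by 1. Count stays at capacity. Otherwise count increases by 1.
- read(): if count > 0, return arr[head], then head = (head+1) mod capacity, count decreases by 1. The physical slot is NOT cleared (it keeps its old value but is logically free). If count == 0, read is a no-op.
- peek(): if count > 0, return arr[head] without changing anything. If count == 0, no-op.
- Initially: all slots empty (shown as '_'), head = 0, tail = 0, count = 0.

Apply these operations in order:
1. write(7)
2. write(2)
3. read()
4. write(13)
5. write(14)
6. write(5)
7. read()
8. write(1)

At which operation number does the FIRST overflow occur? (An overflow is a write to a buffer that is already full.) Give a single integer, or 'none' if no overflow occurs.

Answer: 6

Derivation:
After op 1 (write(7)): arr=[7 _ _] head=0 tail=1 count=1
After op 2 (write(2)): arr=[7 2 _] head=0 tail=2 count=2
After op 3 (read()): arr=[7 2 _] head=1 tail=2 count=1
After op 4 (write(13)): arr=[7 2 13] head=1 tail=0 count=2
After op 5 (write(14)): arr=[14 2 13] head=1 tail=1 count=3
After op 6 (write(5)): arr=[14 5 13] head=2 tail=2 count=3
After op 7 (read()): arr=[14 5 13] head=0 tail=2 count=2
After op 8 (write(1)): arr=[14 5 1] head=0 tail=0 count=3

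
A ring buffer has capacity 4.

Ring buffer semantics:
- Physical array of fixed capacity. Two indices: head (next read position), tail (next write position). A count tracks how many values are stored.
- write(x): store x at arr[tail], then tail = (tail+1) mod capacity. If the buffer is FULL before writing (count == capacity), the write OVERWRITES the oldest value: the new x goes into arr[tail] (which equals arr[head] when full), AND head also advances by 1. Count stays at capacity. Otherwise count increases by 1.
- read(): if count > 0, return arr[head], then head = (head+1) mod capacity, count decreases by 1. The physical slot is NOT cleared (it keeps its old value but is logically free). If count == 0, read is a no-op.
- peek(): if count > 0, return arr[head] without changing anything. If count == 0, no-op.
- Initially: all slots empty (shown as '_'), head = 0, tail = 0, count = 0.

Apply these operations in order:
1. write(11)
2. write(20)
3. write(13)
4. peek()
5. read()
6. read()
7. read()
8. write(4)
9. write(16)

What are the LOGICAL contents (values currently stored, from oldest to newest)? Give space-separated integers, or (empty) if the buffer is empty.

After op 1 (write(11)): arr=[11 _ _ _] head=0 tail=1 count=1
After op 2 (write(20)): arr=[11 20 _ _] head=0 tail=2 count=2
After op 3 (write(13)): arr=[11 20 13 _] head=0 tail=3 count=3
After op 4 (peek()): arr=[11 20 13 _] head=0 tail=3 count=3
After op 5 (read()): arr=[11 20 13 _] head=1 tail=3 count=2
After op 6 (read()): arr=[11 20 13 _] head=2 tail=3 count=1
After op 7 (read()): arr=[11 20 13 _] head=3 tail=3 count=0
After op 8 (write(4)): arr=[11 20 13 4] head=3 tail=0 count=1
After op 9 (write(16)): arr=[16 20 13 4] head=3 tail=1 count=2

Answer: 4 16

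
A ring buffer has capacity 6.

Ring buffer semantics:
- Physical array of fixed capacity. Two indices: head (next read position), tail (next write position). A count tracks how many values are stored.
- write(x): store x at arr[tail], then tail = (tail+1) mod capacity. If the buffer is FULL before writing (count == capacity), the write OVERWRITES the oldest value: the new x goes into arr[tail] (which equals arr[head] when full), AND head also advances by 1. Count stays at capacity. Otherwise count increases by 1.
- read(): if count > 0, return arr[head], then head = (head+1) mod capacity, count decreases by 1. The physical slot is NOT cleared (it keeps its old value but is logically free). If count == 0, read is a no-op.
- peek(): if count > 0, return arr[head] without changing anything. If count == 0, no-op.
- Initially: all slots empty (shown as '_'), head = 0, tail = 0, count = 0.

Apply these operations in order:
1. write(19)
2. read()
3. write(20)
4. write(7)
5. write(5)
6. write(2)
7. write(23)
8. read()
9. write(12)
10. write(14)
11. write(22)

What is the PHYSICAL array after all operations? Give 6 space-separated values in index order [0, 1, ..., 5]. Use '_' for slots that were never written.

After op 1 (write(19)): arr=[19 _ _ _ _ _] head=0 tail=1 count=1
After op 2 (read()): arr=[19 _ _ _ _ _] head=1 tail=1 count=0
After op 3 (write(20)): arr=[19 20 _ _ _ _] head=1 tail=2 count=1
After op 4 (write(7)): arr=[19 20 7 _ _ _] head=1 tail=3 count=2
After op 5 (write(5)): arr=[19 20 7 5 _ _] head=1 tail=4 count=3
After op 6 (write(2)): arr=[19 20 7 5 2 _] head=1 tail=5 count=4
After op 7 (write(23)): arr=[19 20 7 5 2 23] head=1 tail=0 count=5
After op 8 (read()): arr=[19 20 7 5 2 23] head=2 tail=0 count=4
After op 9 (write(12)): arr=[12 20 7 5 2 23] head=2 tail=1 count=5
After op 10 (write(14)): arr=[12 14 7 5 2 23] head=2 tail=2 count=6
After op 11 (write(22)): arr=[12 14 22 5 2 23] head=3 tail=3 count=6

Answer: 12 14 22 5 2 23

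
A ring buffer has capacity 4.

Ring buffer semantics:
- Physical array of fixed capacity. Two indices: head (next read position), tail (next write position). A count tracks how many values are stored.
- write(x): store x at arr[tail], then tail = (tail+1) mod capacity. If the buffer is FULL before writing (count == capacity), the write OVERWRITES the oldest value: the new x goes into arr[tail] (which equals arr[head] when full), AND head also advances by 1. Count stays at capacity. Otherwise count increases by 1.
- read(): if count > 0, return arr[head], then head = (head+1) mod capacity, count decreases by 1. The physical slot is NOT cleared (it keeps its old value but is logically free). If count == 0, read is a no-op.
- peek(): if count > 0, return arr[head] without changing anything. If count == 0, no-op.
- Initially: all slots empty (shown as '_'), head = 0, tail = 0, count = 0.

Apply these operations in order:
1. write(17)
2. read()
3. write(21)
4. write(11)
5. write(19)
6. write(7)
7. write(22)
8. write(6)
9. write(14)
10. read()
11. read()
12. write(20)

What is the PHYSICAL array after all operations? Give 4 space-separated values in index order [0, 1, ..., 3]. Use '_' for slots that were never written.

After op 1 (write(17)): arr=[17 _ _ _] head=0 tail=1 count=1
After op 2 (read()): arr=[17 _ _ _] head=1 tail=1 count=0
After op 3 (write(21)): arr=[17 21 _ _] head=1 tail=2 count=1
After op 4 (write(11)): arr=[17 21 11 _] head=1 tail=3 count=2
After op 5 (write(19)): arr=[17 21 11 19] head=1 tail=0 count=3
After op 6 (write(7)): arr=[7 21 11 19] head=1 tail=1 count=4
After op 7 (write(22)): arr=[7 22 11 19] head=2 tail=2 count=4
After op 8 (write(6)): arr=[7 22 6 19] head=3 tail=3 count=4
After op 9 (write(14)): arr=[7 22 6 14] head=0 tail=0 count=4
After op 10 (read()): arr=[7 22 6 14] head=1 tail=0 count=3
After op 11 (read()): arr=[7 22 6 14] head=2 tail=0 count=2
After op 12 (write(20)): arr=[20 22 6 14] head=2 tail=1 count=3

Answer: 20 22 6 14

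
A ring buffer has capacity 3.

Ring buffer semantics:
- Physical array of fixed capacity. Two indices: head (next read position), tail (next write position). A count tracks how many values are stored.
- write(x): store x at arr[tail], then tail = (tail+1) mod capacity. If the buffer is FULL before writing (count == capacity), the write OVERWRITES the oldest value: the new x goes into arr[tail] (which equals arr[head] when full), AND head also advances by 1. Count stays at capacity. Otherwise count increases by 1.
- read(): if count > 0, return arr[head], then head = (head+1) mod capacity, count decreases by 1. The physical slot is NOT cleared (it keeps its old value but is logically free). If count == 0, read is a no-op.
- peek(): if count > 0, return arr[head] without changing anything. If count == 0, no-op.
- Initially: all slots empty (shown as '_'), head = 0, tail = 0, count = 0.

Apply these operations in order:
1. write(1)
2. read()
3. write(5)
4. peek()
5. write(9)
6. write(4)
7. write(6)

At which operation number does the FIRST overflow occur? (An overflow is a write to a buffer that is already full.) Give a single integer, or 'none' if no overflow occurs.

After op 1 (write(1)): arr=[1 _ _] head=0 tail=1 count=1
After op 2 (read()): arr=[1 _ _] head=1 tail=1 count=0
After op 3 (write(5)): arr=[1 5 _] head=1 tail=2 count=1
After op 4 (peek()): arr=[1 5 _] head=1 tail=2 count=1
After op 5 (write(9)): arr=[1 5 9] head=1 tail=0 count=2
After op 6 (write(4)): arr=[4 5 9] head=1 tail=1 count=3
After op 7 (write(6)): arr=[4 6 9] head=2 tail=2 count=3

Answer: 7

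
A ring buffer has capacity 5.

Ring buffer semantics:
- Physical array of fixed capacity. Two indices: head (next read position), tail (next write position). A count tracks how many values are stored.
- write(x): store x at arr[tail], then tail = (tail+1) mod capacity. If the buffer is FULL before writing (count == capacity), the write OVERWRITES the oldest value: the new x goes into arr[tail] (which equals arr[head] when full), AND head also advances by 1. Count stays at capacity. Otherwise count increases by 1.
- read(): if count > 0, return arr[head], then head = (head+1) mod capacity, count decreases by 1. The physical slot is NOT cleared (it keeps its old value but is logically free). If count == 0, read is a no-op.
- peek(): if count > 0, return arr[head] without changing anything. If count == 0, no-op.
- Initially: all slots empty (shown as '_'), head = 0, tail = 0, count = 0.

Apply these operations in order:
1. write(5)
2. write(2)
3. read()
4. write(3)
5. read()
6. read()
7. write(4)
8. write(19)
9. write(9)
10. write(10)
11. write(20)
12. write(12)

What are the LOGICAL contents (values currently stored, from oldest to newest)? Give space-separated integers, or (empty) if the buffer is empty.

Answer: 19 9 10 20 12

Derivation:
After op 1 (write(5)): arr=[5 _ _ _ _] head=0 tail=1 count=1
After op 2 (write(2)): arr=[5 2 _ _ _] head=0 tail=2 count=2
After op 3 (read()): arr=[5 2 _ _ _] head=1 tail=2 count=1
After op 4 (write(3)): arr=[5 2 3 _ _] head=1 tail=3 count=2
After op 5 (read()): arr=[5 2 3 _ _] head=2 tail=3 count=1
After op 6 (read()): arr=[5 2 3 _ _] head=3 tail=3 count=0
After op 7 (write(4)): arr=[5 2 3 4 _] head=3 tail=4 count=1
After op 8 (write(19)): arr=[5 2 3 4 19] head=3 tail=0 count=2
After op 9 (write(9)): arr=[9 2 3 4 19] head=3 tail=1 count=3
After op 10 (write(10)): arr=[9 10 3 4 19] head=3 tail=2 count=4
After op 11 (write(20)): arr=[9 10 20 4 19] head=3 tail=3 count=5
After op 12 (write(12)): arr=[9 10 20 12 19] head=4 tail=4 count=5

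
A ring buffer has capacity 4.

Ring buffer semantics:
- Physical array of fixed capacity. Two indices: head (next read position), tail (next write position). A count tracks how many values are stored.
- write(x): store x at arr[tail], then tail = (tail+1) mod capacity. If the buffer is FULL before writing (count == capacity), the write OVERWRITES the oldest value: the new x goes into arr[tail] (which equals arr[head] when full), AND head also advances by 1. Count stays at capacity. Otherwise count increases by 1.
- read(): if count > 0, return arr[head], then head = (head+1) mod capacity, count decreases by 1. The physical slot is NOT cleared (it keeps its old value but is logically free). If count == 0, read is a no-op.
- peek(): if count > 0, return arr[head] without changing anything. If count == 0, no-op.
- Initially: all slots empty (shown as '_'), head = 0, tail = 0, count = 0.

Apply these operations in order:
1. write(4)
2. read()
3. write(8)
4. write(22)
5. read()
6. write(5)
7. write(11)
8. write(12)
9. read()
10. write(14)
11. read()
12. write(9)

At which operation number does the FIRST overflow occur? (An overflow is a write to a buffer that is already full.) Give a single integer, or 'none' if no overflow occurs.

After op 1 (write(4)): arr=[4 _ _ _] head=0 tail=1 count=1
After op 2 (read()): arr=[4 _ _ _] head=1 tail=1 count=0
After op 3 (write(8)): arr=[4 8 _ _] head=1 tail=2 count=1
After op 4 (write(22)): arr=[4 8 22 _] head=1 tail=3 count=2
After op 5 (read()): arr=[4 8 22 _] head=2 tail=3 count=1
After op 6 (write(5)): arr=[4 8 22 5] head=2 tail=0 count=2
After op 7 (write(11)): arr=[11 8 22 5] head=2 tail=1 count=3
After op 8 (write(12)): arr=[11 12 22 5] head=2 tail=2 count=4
After op 9 (read()): arr=[11 12 22 5] head=3 tail=2 count=3
After op 10 (write(14)): arr=[11 12 14 5] head=3 tail=3 count=4
After op 11 (read()): arr=[11 12 14 5] head=0 tail=3 count=3
After op 12 (write(9)): arr=[11 12 14 9] head=0 tail=0 count=4

Answer: none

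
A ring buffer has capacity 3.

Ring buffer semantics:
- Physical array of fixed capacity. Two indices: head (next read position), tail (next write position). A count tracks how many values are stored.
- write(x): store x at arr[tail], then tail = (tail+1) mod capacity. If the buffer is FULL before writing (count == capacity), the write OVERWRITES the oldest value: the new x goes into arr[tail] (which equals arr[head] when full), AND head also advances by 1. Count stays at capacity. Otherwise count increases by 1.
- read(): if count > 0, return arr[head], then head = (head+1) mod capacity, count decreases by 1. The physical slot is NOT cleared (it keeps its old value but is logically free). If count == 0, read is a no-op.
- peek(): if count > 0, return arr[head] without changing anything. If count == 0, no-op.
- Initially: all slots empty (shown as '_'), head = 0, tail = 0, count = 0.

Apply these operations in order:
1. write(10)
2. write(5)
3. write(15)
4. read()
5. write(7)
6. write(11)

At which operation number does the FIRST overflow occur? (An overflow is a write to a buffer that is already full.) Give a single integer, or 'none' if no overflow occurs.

Answer: 6

Derivation:
After op 1 (write(10)): arr=[10 _ _] head=0 tail=1 count=1
After op 2 (write(5)): arr=[10 5 _] head=0 tail=2 count=2
After op 3 (write(15)): arr=[10 5 15] head=0 tail=0 count=3
After op 4 (read()): arr=[10 5 15] head=1 tail=0 count=2
After op 5 (write(7)): arr=[7 5 15] head=1 tail=1 count=3
After op 6 (write(11)): arr=[7 11 15] head=2 tail=2 count=3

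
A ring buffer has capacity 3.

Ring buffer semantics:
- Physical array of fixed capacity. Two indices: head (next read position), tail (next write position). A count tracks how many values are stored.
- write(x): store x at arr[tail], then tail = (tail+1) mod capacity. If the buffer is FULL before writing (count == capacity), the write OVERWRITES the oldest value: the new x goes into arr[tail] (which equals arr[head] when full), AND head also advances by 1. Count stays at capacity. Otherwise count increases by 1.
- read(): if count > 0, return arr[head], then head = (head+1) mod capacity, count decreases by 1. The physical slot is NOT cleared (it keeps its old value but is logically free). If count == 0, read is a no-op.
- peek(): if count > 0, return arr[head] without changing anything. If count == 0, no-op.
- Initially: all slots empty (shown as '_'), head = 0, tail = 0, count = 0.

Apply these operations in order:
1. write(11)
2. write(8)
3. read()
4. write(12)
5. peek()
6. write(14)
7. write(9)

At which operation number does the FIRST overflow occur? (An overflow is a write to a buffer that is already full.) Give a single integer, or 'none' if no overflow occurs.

Answer: 7

Derivation:
After op 1 (write(11)): arr=[11 _ _] head=0 tail=1 count=1
After op 2 (write(8)): arr=[11 8 _] head=0 tail=2 count=2
After op 3 (read()): arr=[11 8 _] head=1 tail=2 count=1
After op 4 (write(12)): arr=[11 8 12] head=1 tail=0 count=2
After op 5 (peek()): arr=[11 8 12] head=1 tail=0 count=2
After op 6 (write(14)): arr=[14 8 12] head=1 tail=1 count=3
After op 7 (write(9)): arr=[14 9 12] head=2 tail=2 count=3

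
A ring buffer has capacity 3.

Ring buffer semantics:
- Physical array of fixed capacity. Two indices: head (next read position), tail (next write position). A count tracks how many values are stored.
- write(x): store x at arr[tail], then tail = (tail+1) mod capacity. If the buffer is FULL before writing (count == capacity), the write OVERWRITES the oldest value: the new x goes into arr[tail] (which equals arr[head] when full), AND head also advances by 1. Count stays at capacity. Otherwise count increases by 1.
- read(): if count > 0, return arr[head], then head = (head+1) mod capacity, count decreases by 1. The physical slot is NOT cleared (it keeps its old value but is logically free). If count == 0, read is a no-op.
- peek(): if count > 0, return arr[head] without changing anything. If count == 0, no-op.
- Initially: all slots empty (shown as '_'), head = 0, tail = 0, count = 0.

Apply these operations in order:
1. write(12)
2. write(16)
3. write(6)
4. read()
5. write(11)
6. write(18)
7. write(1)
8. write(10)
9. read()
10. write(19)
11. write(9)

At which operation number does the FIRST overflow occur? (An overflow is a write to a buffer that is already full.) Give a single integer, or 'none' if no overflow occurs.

Answer: 6

Derivation:
After op 1 (write(12)): arr=[12 _ _] head=0 tail=1 count=1
After op 2 (write(16)): arr=[12 16 _] head=0 tail=2 count=2
After op 3 (write(6)): arr=[12 16 6] head=0 tail=0 count=3
After op 4 (read()): arr=[12 16 6] head=1 tail=0 count=2
After op 5 (write(11)): arr=[11 16 6] head=1 tail=1 count=3
After op 6 (write(18)): arr=[11 18 6] head=2 tail=2 count=3
After op 7 (write(1)): arr=[11 18 1] head=0 tail=0 count=3
After op 8 (write(10)): arr=[10 18 1] head=1 tail=1 count=3
After op 9 (read()): arr=[10 18 1] head=2 tail=1 count=2
After op 10 (write(19)): arr=[10 19 1] head=2 tail=2 count=3
After op 11 (write(9)): arr=[10 19 9] head=0 tail=0 count=3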